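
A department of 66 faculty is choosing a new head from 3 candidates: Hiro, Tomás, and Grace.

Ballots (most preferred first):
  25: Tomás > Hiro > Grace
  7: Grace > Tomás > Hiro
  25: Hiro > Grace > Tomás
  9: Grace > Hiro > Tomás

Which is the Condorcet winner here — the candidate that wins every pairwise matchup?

Hiro vs Tomás: 34–32
Hiro vs Grace: 50–16
Hiro beats every other candidate.

Hiro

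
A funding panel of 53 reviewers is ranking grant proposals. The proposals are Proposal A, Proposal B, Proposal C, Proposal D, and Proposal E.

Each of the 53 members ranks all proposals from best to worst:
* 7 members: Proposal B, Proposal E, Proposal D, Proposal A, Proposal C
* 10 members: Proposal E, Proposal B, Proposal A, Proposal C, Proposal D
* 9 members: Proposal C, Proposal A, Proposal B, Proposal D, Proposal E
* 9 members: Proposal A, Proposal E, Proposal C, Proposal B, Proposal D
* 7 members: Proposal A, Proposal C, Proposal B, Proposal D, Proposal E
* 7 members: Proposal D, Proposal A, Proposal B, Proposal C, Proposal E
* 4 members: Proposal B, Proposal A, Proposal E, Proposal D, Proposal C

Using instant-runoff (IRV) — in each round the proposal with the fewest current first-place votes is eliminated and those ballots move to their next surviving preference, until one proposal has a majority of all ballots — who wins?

Proposal A

Round 1: Proposal A 16, Proposal B 11, Proposal C 9, Proposal D 7, Proposal E 10. Proposal D eliminated.
Round 2: Proposal A 23, Proposal B 11, Proposal C 9, Proposal E 10. Proposal C eliminated.
Round 3: Proposal A 32, Proposal B 11, Proposal E 10. Proposal A has a majority (≥27).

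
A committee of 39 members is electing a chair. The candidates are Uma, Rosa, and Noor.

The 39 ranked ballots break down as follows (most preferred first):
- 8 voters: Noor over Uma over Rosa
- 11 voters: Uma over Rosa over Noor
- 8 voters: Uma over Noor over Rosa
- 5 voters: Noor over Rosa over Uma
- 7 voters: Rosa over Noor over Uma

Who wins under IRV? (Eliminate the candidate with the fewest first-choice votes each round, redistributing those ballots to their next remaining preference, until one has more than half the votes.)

Round 1: Uma 19, Rosa 7, Noor 13. Rosa eliminated.
Round 2: Uma 19, Noor 20. Noor has a majority (≥20).

Noor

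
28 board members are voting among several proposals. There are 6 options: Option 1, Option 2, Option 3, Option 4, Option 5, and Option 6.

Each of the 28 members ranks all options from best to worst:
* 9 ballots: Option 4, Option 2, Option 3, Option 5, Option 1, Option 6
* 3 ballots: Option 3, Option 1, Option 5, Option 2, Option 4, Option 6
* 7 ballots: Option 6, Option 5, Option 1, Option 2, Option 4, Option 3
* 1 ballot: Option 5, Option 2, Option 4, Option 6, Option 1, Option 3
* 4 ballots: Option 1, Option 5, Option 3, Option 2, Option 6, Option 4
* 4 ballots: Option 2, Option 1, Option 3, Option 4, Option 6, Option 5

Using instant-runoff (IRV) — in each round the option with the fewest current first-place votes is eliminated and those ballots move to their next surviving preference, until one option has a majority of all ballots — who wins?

Option 1

Round 1: Option 1 4, Option 2 4, Option 3 3, Option 4 9, Option 5 1, Option 6 7. Option 5 eliminated.
Round 2: Option 1 4, Option 2 5, Option 3 3, Option 4 9, Option 6 7. Option 3 eliminated.
Round 3: Option 1 7, Option 2 5, Option 4 9, Option 6 7. Option 2 eliminated.
Round 4: Option 1 11, Option 4 10, Option 6 7. Option 6 eliminated.
Round 5: Option 1 18, Option 4 10. Option 1 has a majority (≥15).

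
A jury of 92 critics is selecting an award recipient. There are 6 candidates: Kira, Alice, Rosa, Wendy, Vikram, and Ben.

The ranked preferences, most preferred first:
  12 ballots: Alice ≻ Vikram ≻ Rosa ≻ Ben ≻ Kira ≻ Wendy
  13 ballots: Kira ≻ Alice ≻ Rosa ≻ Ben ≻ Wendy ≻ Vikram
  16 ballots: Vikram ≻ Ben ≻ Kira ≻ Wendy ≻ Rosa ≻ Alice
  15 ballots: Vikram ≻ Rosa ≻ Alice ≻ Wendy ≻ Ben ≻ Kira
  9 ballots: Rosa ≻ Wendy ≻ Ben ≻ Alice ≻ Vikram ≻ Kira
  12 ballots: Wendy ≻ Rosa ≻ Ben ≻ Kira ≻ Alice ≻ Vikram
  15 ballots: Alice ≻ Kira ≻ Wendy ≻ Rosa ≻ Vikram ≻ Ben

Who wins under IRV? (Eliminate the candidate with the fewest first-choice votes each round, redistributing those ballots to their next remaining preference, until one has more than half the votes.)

Round 1: Kira 13, Alice 27, Rosa 9, Wendy 12, Vikram 31, Ben 0. Ben eliminated.
Round 2: Kira 13, Alice 27, Rosa 9, Wendy 12, Vikram 31. Rosa eliminated.
Round 3: Kira 13, Alice 27, Wendy 21, Vikram 31. Kira eliminated.
Round 4: Alice 40, Wendy 21, Vikram 31. Wendy eliminated.
Round 5: Alice 61, Vikram 31. Alice has a majority (≥47).

Alice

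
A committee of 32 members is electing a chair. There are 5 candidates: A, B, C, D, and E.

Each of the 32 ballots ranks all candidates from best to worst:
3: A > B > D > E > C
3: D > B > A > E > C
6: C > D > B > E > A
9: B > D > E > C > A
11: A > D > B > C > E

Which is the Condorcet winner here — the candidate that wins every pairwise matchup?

D

D vs A: 18–14
D vs B: 20–12
D vs C: 26–6
D vs E: 32–0
D beats every other candidate.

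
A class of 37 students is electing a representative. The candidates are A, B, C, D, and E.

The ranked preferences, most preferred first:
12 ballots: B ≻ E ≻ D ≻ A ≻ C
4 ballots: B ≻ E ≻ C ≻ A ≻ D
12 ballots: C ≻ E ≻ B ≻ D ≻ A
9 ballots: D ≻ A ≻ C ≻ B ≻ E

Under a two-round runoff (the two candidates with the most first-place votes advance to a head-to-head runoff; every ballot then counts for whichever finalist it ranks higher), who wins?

C

Round 1 first-place votes: A 0, B 16, C 12, D 9, E 0. B and C advance.
Runoff: B is ranked above C on 16 ballots, C above B on 21.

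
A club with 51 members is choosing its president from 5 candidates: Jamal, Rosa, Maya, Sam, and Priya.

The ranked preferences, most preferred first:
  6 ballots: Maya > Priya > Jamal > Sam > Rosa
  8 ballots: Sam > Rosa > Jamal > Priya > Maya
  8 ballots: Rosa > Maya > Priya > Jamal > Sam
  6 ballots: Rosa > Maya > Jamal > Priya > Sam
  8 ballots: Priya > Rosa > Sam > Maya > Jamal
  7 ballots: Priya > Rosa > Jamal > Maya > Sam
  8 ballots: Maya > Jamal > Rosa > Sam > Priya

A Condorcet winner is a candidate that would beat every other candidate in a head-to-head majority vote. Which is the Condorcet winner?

Rosa vs Jamal: 37–14
Rosa vs Maya: 37–14
Rosa vs Sam: 37–14
Rosa vs Priya: 30–21
Rosa beats every other candidate.

Rosa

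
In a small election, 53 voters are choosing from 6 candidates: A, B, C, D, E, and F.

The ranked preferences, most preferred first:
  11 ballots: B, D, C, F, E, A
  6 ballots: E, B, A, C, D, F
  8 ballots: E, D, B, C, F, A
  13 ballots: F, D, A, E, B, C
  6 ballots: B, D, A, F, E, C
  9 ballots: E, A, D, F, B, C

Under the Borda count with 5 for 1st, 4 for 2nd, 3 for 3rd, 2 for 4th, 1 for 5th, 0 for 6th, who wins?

D

A: 11×0 + 6×3 + 8×0 + 13×3 + 6×3 + 9×4 = 111
B: 11×5 + 6×4 + 8×3 + 13×1 + 6×5 + 9×1 = 155
C: 11×3 + 6×2 + 8×2 + 13×0 + 6×0 + 9×0 = 61
D: 11×4 + 6×1 + 8×4 + 13×4 + 6×4 + 9×3 = 185
E: 11×1 + 6×5 + 8×5 + 13×2 + 6×1 + 9×5 = 158
F: 11×2 + 6×0 + 8×1 + 13×5 + 6×2 + 9×2 = 125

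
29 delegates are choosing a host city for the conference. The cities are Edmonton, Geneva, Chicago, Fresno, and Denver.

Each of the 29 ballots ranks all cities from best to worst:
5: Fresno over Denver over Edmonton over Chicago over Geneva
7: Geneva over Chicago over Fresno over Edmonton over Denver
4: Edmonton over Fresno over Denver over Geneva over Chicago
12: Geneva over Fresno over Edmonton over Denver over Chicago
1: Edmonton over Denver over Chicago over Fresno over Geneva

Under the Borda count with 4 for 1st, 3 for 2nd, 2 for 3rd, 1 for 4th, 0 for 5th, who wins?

Fresno

Edmonton: 5×2 + 7×1 + 4×4 + 12×2 + 1×4 = 61
Geneva: 5×0 + 7×4 + 4×1 + 12×4 + 1×0 = 80
Chicago: 5×1 + 7×3 + 4×0 + 12×0 + 1×2 = 28
Fresno: 5×4 + 7×2 + 4×3 + 12×3 + 1×1 = 83
Denver: 5×3 + 7×0 + 4×2 + 12×1 + 1×3 = 38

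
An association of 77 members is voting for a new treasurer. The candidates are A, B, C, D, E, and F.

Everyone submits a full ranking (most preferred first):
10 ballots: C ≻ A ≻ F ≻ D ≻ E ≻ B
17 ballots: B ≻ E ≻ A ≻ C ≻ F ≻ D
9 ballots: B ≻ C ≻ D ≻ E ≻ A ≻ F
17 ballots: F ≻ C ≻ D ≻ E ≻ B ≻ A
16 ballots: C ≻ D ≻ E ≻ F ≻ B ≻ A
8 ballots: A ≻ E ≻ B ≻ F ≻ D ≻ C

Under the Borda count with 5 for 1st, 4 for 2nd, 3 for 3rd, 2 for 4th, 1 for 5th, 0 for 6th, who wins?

A: 10×4 + 17×3 + 9×1 + 17×0 + 16×0 + 8×5 = 140
B: 10×0 + 17×5 + 9×5 + 17×1 + 16×1 + 8×3 = 187
C: 10×5 + 17×2 + 9×4 + 17×4 + 16×5 + 8×0 = 268
D: 10×2 + 17×0 + 9×3 + 17×3 + 16×4 + 8×1 = 170
E: 10×1 + 17×4 + 9×2 + 17×2 + 16×3 + 8×4 = 210
F: 10×3 + 17×1 + 9×0 + 17×5 + 16×2 + 8×2 = 180

C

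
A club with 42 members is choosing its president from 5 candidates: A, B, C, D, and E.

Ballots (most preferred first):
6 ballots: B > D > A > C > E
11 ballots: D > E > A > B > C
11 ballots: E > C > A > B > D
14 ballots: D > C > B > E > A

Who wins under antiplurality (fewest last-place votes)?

Last-place votes: A 14, B 0, C 11, D 11, E 6.

B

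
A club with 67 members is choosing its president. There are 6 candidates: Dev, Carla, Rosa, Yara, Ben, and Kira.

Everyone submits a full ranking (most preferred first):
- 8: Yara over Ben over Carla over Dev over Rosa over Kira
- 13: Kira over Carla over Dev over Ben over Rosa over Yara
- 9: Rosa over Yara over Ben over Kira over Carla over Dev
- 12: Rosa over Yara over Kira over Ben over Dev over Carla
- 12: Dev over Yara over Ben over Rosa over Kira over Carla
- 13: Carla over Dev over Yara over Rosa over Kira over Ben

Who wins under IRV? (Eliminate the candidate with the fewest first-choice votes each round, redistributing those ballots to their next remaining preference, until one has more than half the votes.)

Carla

Round 1: Dev 12, Carla 13, Rosa 21, Yara 8, Ben 0, Kira 13. Ben eliminated.
Round 2: Dev 12, Carla 13, Rosa 21, Yara 8, Kira 13. Yara eliminated.
Round 3: Dev 12, Carla 21, Rosa 21, Kira 13. Dev eliminated.
Round 4: Carla 21, Rosa 33, Kira 13. Kira eliminated.
Round 5: Carla 34, Rosa 33. Carla has a majority (≥34).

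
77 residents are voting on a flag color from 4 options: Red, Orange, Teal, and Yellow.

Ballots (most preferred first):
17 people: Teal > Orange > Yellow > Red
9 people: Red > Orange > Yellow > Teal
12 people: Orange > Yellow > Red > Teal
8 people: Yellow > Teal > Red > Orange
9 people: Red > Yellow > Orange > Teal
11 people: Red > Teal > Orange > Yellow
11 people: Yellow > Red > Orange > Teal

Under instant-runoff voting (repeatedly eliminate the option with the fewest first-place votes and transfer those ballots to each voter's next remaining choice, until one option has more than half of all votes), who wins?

Yellow

Round 1: Red 29, Orange 12, Teal 17, Yellow 19. Orange eliminated.
Round 2: Red 29, Teal 17, Yellow 31. Teal eliminated.
Round 3: Red 29, Yellow 48. Yellow has a majority (≥39).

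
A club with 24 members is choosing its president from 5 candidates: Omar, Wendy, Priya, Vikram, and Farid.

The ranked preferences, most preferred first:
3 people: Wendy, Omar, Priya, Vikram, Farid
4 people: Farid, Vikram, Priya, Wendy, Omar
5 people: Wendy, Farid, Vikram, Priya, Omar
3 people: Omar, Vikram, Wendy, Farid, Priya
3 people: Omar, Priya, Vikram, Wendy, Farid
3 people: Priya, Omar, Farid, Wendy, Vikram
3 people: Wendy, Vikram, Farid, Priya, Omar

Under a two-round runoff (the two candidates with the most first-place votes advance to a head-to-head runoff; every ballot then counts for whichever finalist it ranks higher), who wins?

Wendy

Round 1 first-place votes: Omar 6, Wendy 11, Priya 3, Vikram 0, Farid 4. Wendy and Omar advance.
Runoff: Wendy is ranked above Omar on 15 ballots, Omar above Wendy on 9.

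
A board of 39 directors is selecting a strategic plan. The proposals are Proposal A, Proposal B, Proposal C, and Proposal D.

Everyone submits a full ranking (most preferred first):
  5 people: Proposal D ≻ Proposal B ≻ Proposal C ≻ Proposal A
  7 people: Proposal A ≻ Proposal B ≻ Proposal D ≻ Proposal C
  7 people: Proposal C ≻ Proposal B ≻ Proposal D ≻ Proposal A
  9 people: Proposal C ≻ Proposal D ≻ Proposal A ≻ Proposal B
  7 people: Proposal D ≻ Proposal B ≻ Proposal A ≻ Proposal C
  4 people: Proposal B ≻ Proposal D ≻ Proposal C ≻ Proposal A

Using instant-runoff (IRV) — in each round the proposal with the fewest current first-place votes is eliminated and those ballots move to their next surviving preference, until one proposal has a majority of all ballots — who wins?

Round 1: Proposal A 7, Proposal B 4, Proposal C 16, Proposal D 12. Proposal B eliminated.
Round 2: Proposal A 7, Proposal C 16, Proposal D 16. Proposal A eliminated.
Round 3: Proposal C 16, Proposal D 23. Proposal D has a majority (≥20).

Proposal D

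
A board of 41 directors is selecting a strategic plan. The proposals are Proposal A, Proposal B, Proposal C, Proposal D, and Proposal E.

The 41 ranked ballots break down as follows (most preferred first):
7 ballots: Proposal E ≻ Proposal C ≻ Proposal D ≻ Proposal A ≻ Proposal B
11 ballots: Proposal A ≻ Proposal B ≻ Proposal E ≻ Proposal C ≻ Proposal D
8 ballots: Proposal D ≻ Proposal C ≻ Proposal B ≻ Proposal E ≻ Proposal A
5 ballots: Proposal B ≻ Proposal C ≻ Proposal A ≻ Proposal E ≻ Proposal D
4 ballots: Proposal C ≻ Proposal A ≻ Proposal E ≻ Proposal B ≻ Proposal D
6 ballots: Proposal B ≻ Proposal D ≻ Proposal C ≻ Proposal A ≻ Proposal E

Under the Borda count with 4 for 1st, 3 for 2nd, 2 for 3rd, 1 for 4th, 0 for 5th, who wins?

Proposal A: 7×1 + 11×4 + 8×0 + 5×2 + 4×3 + 6×1 = 79
Proposal B: 7×0 + 11×3 + 8×2 + 5×4 + 4×1 + 6×4 = 97
Proposal C: 7×3 + 11×1 + 8×3 + 5×3 + 4×4 + 6×2 = 99
Proposal D: 7×2 + 11×0 + 8×4 + 5×0 + 4×0 + 6×3 = 64
Proposal E: 7×4 + 11×2 + 8×1 + 5×1 + 4×2 + 6×0 = 71

Proposal C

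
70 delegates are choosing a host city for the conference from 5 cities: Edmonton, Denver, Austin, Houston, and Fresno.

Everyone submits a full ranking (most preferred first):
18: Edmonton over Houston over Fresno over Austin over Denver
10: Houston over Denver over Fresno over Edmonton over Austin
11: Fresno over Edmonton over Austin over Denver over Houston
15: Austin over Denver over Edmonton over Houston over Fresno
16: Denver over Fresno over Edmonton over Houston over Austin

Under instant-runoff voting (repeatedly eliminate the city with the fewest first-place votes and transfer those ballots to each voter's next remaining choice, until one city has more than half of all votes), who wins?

Denver

Round 1: Edmonton 18, Denver 16, Austin 15, Houston 10, Fresno 11. Houston eliminated.
Round 2: Edmonton 18, Denver 26, Austin 15, Fresno 11. Fresno eliminated.
Round 3: Edmonton 29, Denver 26, Austin 15. Austin eliminated.
Round 4: Edmonton 29, Denver 41. Denver has a majority (≥36).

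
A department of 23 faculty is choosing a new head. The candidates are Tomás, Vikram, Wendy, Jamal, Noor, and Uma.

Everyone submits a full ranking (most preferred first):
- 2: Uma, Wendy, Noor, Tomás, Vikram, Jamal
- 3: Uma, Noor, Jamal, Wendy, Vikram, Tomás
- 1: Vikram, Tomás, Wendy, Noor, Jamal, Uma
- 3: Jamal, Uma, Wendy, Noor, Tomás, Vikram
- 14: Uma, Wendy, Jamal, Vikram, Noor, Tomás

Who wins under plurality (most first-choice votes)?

Uma

First-place votes: Tomás 0, Vikram 1, Wendy 0, Jamal 3, Noor 0, Uma 19.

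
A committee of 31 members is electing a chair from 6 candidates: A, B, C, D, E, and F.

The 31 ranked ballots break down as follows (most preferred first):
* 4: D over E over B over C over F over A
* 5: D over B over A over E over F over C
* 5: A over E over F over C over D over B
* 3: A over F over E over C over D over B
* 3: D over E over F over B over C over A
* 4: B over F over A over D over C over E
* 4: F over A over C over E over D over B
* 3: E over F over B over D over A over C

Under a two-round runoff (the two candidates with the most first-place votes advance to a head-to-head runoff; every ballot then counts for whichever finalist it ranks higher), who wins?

A

Round 1 first-place votes: A 8, B 4, C 0, D 12, E 3, F 4. D and A advance.
Runoff: D is ranked above A on 15 ballots, A above D on 16.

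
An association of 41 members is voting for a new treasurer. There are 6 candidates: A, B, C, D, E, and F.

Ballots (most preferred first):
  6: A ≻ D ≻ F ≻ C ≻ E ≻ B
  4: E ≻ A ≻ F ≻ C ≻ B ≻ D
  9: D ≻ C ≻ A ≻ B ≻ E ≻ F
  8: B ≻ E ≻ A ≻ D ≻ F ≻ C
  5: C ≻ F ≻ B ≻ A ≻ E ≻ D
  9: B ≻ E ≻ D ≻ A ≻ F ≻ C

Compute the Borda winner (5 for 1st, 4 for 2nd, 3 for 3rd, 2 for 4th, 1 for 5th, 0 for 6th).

A: 6×5 + 4×4 + 9×3 + 8×3 + 5×2 + 9×2 = 125
B: 6×0 + 4×1 + 9×2 + 8×5 + 5×3 + 9×5 = 122
C: 6×2 + 4×2 + 9×4 + 8×0 + 5×5 + 9×0 = 81
D: 6×4 + 4×0 + 9×5 + 8×2 + 5×0 + 9×3 = 112
E: 6×1 + 4×5 + 9×1 + 8×4 + 5×1 + 9×4 = 108
F: 6×3 + 4×3 + 9×0 + 8×1 + 5×4 + 9×1 = 67

A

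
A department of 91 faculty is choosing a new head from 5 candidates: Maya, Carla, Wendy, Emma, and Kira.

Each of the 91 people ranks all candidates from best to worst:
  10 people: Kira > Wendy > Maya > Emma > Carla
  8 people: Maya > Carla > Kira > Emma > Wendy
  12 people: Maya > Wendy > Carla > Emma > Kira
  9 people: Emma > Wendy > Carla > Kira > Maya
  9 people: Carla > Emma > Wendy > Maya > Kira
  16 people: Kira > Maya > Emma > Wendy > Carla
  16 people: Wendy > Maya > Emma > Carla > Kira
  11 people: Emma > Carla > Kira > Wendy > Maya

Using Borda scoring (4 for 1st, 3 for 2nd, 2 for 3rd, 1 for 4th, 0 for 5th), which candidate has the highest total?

Maya: 10×2 + 8×4 + 12×4 + 9×0 + 9×1 + 16×3 + 16×3 + 11×0 = 205
Carla: 10×0 + 8×3 + 12×2 + 9×2 + 9×4 + 16×0 + 16×1 + 11×3 = 151
Wendy: 10×3 + 8×0 + 12×3 + 9×3 + 9×2 + 16×1 + 16×4 + 11×1 = 202
Emma: 10×1 + 8×1 + 12×1 + 9×4 + 9×3 + 16×2 + 16×2 + 11×4 = 201
Kira: 10×4 + 8×2 + 12×0 + 9×1 + 9×0 + 16×4 + 16×0 + 11×2 = 151

Maya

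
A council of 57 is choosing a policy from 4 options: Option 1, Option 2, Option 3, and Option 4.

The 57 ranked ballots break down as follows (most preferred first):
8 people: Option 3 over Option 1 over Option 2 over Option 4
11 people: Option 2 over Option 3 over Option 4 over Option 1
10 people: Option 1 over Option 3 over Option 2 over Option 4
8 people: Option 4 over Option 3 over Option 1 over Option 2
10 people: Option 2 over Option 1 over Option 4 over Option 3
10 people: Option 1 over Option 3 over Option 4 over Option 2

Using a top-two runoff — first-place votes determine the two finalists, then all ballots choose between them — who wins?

Round 1 first-place votes: Option 1 20, Option 2 21, Option 3 8, Option 4 8. Option 2 and Option 1 advance.
Runoff: Option 2 is ranked above Option 1 on 21 ballots, Option 1 above Option 2 on 36.

Option 1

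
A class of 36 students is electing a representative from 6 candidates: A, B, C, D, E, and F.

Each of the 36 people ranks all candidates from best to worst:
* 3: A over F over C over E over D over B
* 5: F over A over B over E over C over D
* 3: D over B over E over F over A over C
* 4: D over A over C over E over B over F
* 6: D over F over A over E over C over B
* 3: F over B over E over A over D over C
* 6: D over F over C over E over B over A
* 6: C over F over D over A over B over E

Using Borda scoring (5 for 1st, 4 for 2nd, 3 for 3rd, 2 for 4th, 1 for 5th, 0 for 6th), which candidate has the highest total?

A: 3×5 + 5×4 + 3×1 + 4×4 + 6×3 + 3×2 + 6×0 + 6×2 = 90
B: 3×0 + 5×3 + 3×4 + 4×1 + 6×0 + 3×4 + 6×1 + 6×1 = 55
C: 3×3 + 5×1 + 3×0 + 4×3 + 6×1 + 3×0 + 6×3 + 6×5 = 80
D: 3×1 + 5×0 + 3×5 + 4×5 + 6×5 + 3×1 + 6×5 + 6×3 = 119
E: 3×2 + 5×2 + 3×3 + 4×2 + 6×2 + 3×3 + 6×2 + 6×0 = 66
F: 3×4 + 5×5 + 3×2 + 4×0 + 6×4 + 3×5 + 6×4 + 6×4 = 130

F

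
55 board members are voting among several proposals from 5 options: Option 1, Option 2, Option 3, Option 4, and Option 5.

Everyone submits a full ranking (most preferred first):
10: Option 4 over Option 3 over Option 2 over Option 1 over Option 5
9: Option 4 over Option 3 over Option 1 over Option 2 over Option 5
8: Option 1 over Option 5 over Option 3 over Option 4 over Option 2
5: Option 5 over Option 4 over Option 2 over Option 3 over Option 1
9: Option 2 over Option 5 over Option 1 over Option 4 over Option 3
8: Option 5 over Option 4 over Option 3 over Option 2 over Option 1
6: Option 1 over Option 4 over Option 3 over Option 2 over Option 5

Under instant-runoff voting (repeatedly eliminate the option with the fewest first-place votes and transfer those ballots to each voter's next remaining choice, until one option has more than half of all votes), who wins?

Round 1: Option 1 14, Option 2 9, Option 3 0, Option 4 19, Option 5 13. Option 3 eliminated.
Round 2: Option 1 14, Option 2 9, Option 4 19, Option 5 13. Option 2 eliminated.
Round 3: Option 1 14, Option 4 19, Option 5 22. Option 1 eliminated.
Round 4: Option 4 25, Option 5 30. Option 5 has a majority (≥28).

Option 5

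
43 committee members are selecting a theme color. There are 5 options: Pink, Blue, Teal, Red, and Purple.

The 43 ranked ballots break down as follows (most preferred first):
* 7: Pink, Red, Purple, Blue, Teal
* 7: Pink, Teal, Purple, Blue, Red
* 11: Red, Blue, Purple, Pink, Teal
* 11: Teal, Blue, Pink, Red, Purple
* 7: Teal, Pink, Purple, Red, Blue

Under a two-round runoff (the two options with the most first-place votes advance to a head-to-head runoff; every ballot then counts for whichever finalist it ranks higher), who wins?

Pink

Round 1 first-place votes: Pink 14, Blue 0, Teal 18, Red 11, Purple 0. Teal and Pink advance.
Runoff: Teal is ranked above Pink on 18 ballots, Pink above Teal on 25.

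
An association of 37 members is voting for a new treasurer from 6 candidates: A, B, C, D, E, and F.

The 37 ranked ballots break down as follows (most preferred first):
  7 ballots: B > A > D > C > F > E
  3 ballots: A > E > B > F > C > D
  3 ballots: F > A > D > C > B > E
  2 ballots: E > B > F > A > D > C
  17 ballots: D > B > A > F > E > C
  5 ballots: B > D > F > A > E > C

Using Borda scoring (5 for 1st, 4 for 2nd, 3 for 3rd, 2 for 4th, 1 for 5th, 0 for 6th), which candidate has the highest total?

A: 7×4 + 3×5 + 3×4 + 2×2 + 17×3 + 5×2 = 120
B: 7×5 + 3×3 + 3×1 + 2×4 + 17×4 + 5×5 = 148
C: 7×2 + 3×1 + 3×2 + 2×0 + 17×0 + 5×0 = 23
D: 7×3 + 3×0 + 3×3 + 2×1 + 17×5 + 5×4 = 137
E: 7×0 + 3×4 + 3×0 + 2×5 + 17×1 + 5×1 = 44
F: 7×1 + 3×2 + 3×5 + 2×3 + 17×2 + 5×3 = 83

B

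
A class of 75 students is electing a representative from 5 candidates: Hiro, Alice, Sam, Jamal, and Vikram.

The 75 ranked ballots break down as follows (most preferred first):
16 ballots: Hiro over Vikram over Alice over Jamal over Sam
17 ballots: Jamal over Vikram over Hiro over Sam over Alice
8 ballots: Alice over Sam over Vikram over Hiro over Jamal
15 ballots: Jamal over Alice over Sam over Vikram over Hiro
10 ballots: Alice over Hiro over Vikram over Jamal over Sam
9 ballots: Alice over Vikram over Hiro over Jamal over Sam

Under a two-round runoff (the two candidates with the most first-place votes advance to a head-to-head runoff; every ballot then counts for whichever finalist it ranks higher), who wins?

Round 1 first-place votes: Hiro 16, Alice 27, Sam 0, Jamal 32, Vikram 0. Jamal and Alice advance.
Runoff: Jamal is ranked above Alice on 32 ballots, Alice above Jamal on 43.

Alice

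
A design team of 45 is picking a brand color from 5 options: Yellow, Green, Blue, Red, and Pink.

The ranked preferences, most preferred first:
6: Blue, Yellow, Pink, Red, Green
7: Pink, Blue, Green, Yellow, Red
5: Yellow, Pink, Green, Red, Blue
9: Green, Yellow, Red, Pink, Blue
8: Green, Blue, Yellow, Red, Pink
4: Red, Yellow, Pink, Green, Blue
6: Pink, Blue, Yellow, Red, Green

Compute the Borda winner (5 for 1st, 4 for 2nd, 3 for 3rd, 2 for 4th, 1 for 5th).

Yellow: 6×4 + 7×2 + 5×5 + 9×4 + 8×3 + 4×4 + 6×3 = 157
Green: 6×1 + 7×3 + 5×3 + 9×5 + 8×5 + 4×2 + 6×1 = 141
Blue: 6×5 + 7×4 + 5×1 + 9×1 + 8×4 + 4×1 + 6×4 = 132
Red: 6×2 + 7×1 + 5×2 + 9×3 + 8×2 + 4×5 + 6×2 = 104
Pink: 6×3 + 7×5 + 5×4 + 9×2 + 8×1 + 4×3 + 6×5 = 141

Yellow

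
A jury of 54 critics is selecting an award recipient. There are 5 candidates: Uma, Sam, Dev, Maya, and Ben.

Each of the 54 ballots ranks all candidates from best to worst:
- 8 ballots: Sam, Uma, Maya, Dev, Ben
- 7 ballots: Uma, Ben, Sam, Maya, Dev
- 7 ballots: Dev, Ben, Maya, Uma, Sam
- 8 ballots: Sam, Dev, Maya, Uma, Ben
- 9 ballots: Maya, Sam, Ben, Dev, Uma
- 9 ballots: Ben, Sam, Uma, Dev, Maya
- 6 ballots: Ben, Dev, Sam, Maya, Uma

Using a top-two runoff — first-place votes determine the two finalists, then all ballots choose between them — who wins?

Ben

Round 1 first-place votes: Uma 7, Sam 16, Dev 7, Maya 9, Ben 15. Sam and Ben advance.
Runoff: Sam is ranked above Ben on 25 ballots, Ben above Sam on 29.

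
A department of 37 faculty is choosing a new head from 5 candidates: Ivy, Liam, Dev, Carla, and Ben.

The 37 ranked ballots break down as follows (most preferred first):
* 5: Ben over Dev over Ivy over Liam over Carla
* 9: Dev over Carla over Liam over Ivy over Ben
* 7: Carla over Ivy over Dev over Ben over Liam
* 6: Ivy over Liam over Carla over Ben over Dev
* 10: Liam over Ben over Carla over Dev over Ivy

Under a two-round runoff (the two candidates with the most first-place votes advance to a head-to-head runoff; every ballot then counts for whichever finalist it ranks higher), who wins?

Dev

Round 1 first-place votes: Ivy 6, Liam 10, Dev 9, Carla 7, Ben 5. Liam and Dev advance.
Runoff: Liam is ranked above Dev on 16 ballots, Dev above Liam on 21.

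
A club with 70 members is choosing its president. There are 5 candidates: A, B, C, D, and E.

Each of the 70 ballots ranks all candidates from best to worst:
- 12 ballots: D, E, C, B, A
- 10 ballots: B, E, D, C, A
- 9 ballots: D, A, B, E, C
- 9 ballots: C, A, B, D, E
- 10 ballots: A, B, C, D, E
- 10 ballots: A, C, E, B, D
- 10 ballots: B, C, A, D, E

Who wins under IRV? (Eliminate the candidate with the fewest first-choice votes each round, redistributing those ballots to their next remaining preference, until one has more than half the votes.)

Round 1: A 20, B 20, C 9, D 21, E 0. E eliminated.
Round 2: A 20, B 20, C 9, D 21. C eliminated.
Round 3: A 29, B 20, D 21. B eliminated.
Round 4: A 39, D 31. A has a majority (≥36).

A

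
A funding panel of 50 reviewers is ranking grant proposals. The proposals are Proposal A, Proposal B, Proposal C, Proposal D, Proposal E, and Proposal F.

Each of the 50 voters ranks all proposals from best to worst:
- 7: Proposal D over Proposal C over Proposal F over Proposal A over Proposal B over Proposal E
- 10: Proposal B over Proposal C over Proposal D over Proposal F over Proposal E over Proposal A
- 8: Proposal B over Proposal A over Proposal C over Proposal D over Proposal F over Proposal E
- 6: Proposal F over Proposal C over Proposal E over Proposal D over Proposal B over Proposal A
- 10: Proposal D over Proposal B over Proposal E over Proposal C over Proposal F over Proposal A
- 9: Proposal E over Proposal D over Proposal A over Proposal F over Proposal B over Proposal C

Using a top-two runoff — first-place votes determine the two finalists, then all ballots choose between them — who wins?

Round 1 first-place votes: Proposal A 0, Proposal B 18, Proposal C 0, Proposal D 17, Proposal E 9, Proposal F 6. Proposal B and Proposal D advance.
Runoff: Proposal B is ranked above Proposal D on 18 ballots, Proposal D above Proposal B on 32.

Proposal D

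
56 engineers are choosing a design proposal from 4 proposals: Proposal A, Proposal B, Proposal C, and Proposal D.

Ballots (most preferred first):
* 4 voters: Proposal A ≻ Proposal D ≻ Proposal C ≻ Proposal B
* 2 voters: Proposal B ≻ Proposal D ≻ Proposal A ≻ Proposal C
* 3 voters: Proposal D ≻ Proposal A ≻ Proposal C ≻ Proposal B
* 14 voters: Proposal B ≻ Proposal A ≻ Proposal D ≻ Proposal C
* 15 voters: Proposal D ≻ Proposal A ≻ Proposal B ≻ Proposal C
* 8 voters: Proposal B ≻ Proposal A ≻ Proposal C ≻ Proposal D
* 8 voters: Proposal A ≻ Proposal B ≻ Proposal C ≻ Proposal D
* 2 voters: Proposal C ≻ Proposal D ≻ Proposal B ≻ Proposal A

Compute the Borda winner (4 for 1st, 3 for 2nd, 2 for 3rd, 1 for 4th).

Proposal A: 4×4 + 2×2 + 3×3 + 14×3 + 15×3 + 8×3 + 8×4 + 2×1 = 174
Proposal B: 4×1 + 2×4 + 3×1 + 14×4 + 15×2 + 8×4 + 8×3 + 2×2 = 161
Proposal C: 4×2 + 2×1 + 3×2 + 14×1 + 15×1 + 8×2 + 8×2 + 2×4 = 85
Proposal D: 4×3 + 2×3 + 3×4 + 14×2 + 15×4 + 8×1 + 8×1 + 2×3 = 140

Proposal A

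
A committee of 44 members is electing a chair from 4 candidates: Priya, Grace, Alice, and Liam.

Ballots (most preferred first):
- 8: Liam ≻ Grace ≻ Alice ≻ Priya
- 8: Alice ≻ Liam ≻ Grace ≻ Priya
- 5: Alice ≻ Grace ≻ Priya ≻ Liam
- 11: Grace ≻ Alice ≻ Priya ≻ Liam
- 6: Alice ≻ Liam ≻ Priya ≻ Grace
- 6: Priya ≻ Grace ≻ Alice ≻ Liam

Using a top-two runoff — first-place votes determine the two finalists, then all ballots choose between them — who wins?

Grace

Round 1 first-place votes: Priya 6, Grace 11, Alice 19, Liam 8. Alice and Grace advance.
Runoff: Alice is ranked above Grace on 19 ballots, Grace above Alice on 25.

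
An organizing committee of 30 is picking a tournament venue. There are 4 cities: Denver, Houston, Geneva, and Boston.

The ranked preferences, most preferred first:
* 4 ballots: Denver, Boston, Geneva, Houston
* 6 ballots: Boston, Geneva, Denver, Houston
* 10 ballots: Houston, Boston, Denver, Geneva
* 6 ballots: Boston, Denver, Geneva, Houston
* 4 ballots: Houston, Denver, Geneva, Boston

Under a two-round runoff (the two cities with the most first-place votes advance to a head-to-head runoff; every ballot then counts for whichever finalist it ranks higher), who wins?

Round 1 first-place votes: Denver 4, Houston 14, Geneva 0, Boston 12. Houston and Boston advance.
Runoff: Houston is ranked above Boston on 14 ballots, Boston above Houston on 16.

Boston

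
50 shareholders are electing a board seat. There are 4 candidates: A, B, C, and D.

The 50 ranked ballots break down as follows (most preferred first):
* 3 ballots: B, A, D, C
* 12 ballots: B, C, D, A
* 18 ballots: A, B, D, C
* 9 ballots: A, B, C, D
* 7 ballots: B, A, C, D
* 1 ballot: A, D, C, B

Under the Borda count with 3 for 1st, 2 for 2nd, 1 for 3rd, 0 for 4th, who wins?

B

A: 3×2 + 12×0 + 18×3 + 9×3 + 7×2 + 1×3 = 104
B: 3×3 + 12×3 + 18×2 + 9×2 + 7×3 + 1×0 = 120
C: 3×0 + 12×2 + 18×0 + 9×1 + 7×1 + 1×1 = 41
D: 3×1 + 12×1 + 18×1 + 9×0 + 7×0 + 1×2 = 35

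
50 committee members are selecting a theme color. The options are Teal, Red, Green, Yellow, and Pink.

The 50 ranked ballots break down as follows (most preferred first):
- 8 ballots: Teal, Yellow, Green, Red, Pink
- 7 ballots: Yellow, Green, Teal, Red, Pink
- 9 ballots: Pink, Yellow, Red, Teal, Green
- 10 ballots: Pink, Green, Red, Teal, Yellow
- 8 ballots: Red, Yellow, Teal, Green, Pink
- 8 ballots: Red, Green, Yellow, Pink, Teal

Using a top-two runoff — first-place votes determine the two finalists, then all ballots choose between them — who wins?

Round 1 first-place votes: Teal 8, Red 16, Green 0, Yellow 7, Pink 19. Pink and Red advance.
Runoff: Pink is ranked above Red on 19 ballots, Red above Pink on 31.

Red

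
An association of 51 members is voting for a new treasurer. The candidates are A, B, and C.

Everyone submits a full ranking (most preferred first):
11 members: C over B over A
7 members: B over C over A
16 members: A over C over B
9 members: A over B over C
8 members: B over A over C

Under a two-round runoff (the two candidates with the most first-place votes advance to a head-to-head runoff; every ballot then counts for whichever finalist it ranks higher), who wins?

B

Round 1 first-place votes: A 25, B 15, C 11. A and B advance.
Runoff: A is ranked above B on 25 ballots, B above A on 26.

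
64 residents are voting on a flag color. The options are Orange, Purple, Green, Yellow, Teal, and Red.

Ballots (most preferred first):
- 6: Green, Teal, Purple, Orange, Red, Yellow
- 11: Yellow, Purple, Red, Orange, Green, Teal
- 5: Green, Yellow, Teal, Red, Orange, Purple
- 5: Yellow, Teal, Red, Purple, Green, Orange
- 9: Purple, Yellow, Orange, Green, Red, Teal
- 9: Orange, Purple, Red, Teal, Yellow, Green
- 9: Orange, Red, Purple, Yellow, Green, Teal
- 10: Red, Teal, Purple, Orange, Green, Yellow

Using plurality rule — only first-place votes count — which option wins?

First-place votes: Orange 18, Purple 9, Green 11, Yellow 16, Teal 0, Red 10.

Orange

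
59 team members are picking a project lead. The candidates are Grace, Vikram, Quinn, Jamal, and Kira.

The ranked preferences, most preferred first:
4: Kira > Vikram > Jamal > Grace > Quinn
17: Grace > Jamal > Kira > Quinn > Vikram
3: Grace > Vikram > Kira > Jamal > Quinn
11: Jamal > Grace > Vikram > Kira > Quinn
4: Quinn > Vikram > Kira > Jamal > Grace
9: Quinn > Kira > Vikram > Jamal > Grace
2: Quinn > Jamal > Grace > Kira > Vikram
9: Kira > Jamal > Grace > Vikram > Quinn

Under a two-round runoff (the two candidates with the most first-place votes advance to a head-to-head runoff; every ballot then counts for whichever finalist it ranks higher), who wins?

Round 1 first-place votes: Grace 20, Vikram 0, Quinn 15, Jamal 11, Kira 13. Grace and Quinn advance.
Runoff: Grace is ranked above Quinn on 44 ballots, Quinn above Grace on 15.

Grace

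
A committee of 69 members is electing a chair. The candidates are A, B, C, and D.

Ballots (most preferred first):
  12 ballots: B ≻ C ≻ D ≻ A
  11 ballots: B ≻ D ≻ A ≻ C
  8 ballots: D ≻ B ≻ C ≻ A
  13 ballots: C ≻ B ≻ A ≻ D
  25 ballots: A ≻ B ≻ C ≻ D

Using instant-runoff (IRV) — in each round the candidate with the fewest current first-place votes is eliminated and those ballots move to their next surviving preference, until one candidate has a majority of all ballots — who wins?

B

Round 1: A 25, B 23, C 13, D 8. D eliminated.
Round 2: A 25, B 31, C 13. C eliminated.
Round 3: A 25, B 44. B has a majority (≥35).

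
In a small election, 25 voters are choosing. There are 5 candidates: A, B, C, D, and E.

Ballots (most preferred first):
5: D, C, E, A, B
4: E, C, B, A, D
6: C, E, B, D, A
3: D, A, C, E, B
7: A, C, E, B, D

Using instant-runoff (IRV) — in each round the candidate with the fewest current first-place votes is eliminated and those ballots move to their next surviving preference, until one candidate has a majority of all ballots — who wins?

Round 1: A 7, B 0, C 6, D 8, E 4. B eliminated.
Round 2: A 7, C 6, D 8, E 4. E eliminated.
Round 3: A 7, C 10, D 8. A eliminated.
Round 4: C 17, D 8. C has a majority (≥13).

C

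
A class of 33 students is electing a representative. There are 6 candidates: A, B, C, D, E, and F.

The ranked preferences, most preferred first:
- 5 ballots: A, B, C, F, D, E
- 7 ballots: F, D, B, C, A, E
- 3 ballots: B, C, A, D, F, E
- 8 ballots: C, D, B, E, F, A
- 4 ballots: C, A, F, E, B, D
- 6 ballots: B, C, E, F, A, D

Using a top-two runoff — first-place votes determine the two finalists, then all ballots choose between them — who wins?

Round 1 first-place votes: A 5, B 9, C 12, D 0, E 0, F 7. C and B advance.
Runoff: C is ranked above B on 12 ballots, B above C on 21.

B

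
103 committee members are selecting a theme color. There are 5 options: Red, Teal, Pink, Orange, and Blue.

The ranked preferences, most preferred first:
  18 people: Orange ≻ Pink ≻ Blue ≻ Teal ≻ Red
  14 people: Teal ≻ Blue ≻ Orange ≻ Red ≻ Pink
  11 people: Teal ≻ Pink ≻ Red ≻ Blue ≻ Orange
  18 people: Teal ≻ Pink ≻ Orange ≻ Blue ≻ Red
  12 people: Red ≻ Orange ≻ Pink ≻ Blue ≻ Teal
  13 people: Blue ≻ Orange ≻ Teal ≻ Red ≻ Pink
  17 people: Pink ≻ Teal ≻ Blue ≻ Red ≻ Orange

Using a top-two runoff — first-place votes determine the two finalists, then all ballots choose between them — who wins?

Teal

Round 1 first-place votes: Red 12, Teal 43, Pink 17, Orange 18, Blue 13. Teal and Orange advance.
Runoff: Teal is ranked above Orange on 60 ballots, Orange above Teal on 43.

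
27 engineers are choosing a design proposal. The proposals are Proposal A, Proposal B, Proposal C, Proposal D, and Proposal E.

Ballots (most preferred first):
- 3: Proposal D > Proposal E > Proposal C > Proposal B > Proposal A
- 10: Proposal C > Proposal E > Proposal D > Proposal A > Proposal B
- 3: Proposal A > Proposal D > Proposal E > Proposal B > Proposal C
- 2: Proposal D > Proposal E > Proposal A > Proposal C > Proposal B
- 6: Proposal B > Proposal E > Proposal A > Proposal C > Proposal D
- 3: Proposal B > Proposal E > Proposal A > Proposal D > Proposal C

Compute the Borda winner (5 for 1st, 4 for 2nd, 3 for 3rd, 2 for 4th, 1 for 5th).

Proposal E

Proposal A: 3×1 + 10×2 + 3×5 + 2×3 + 6×3 + 3×3 = 71
Proposal B: 3×2 + 10×1 + 3×2 + 2×1 + 6×5 + 3×5 = 69
Proposal C: 3×3 + 10×5 + 3×1 + 2×2 + 6×2 + 3×1 = 81
Proposal D: 3×5 + 10×3 + 3×4 + 2×5 + 6×1 + 3×2 = 79
Proposal E: 3×4 + 10×4 + 3×3 + 2×4 + 6×4 + 3×4 = 105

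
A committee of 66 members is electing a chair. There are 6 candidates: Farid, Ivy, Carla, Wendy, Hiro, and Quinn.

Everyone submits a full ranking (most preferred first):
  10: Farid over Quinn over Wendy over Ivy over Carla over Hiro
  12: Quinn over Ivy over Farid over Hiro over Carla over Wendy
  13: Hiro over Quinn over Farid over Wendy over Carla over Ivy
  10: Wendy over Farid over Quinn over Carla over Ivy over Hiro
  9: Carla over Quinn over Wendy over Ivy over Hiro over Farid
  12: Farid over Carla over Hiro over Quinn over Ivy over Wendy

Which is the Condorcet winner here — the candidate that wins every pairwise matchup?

Quinn vs Farid: 34–32
Quinn vs Ivy: 66–0
Quinn vs Carla: 45–21
Quinn vs Wendy: 56–10
Quinn vs Hiro: 41–25
Quinn beats every other candidate.

Quinn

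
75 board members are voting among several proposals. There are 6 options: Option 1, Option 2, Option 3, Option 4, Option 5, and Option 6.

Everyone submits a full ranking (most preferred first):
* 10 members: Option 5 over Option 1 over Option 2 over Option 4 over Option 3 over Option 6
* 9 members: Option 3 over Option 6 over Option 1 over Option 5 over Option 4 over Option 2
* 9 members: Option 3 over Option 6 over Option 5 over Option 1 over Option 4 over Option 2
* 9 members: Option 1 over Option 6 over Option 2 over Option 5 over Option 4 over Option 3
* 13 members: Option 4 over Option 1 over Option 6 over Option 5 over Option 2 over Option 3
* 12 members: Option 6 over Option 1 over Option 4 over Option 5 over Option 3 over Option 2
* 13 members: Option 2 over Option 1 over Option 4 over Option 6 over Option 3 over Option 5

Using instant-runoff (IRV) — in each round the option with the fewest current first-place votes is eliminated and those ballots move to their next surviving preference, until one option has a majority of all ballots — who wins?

Option 6

Round 1: Option 1 9, Option 2 13, Option 3 18, Option 4 13, Option 5 10, Option 6 12. Option 1 eliminated.
Round 2: Option 2 13, Option 3 18, Option 4 13, Option 5 10, Option 6 21. Option 5 eliminated.
Round 3: Option 2 23, Option 3 18, Option 4 13, Option 6 21. Option 4 eliminated.
Round 4: Option 2 23, Option 3 18, Option 6 34. Option 3 eliminated.
Round 5: Option 2 23, Option 6 52. Option 6 has a majority (≥38).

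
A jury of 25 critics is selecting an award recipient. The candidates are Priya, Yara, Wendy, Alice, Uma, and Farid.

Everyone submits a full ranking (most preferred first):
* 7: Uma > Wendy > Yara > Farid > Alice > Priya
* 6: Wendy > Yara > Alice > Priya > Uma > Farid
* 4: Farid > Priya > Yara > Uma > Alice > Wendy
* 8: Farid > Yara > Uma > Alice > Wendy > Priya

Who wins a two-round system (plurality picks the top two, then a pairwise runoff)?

Round 1 first-place votes: Priya 0, Yara 0, Wendy 6, Alice 0, Uma 7, Farid 12. Farid and Uma advance.
Runoff: Farid is ranked above Uma on 12 ballots, Uma above Farid on 13.

Uma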